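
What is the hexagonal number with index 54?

5778

The 54th hexagonal number is n(2n−1) with n = 54.
54·(2·54 − 1) = 54·107 = 5778.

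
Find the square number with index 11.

The 11th square number is n² with n = 11.
11² = 121.

121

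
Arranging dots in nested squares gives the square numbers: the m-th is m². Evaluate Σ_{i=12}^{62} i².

Σ_{i=12}^{62} i² = 81375 − 506 = 80869.

80869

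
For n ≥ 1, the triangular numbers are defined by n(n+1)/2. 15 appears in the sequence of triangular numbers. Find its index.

5

Set n(n+1)/2 = 15, giving n² + n − 30 = 0.
The discriminant is 1 + 8·15 = 121, and √121 = 11.
So n = (-1 + 11) / 2 = 10/2 = 5.
Check: 5·6/2 = 15. ✓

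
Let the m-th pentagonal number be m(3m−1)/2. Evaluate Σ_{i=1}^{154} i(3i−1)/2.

Σ i(3i−1)/2 = (3Σi² − Σi) / 2 over i = 1..154.
Σi = 11935 and Σi² = 1229305.
(3·1229305 − 1·11935) / 2 = 3675980/2 = 1837990.

1837990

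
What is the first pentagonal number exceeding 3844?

Solve n(3n−1)/2 > 3844 for integer n.
The largest n with value ≤ 3844 is 50 (since 3725 ≤ 3844 < 3876), so the first above is n = 51, value 3876.

3876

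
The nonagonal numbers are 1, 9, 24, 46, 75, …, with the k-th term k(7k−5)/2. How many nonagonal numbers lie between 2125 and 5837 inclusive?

17

The n-th nonagonal number is n(7n−5)/2.
Smallest index with value ≥ 2125: n = 25 (giving 2125).
Largest index with value ≤ 5837: n = 41 (giving 5781).
Indices 25 through 41: 17 terms.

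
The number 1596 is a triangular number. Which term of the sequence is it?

56

Set n(n+1)/2 = 1596, giving n² + n − 3192 = 0.
The discriminant is 1 + 8·1596 = 12769, and √12769 = 113.
So n = (-1 + 113) / 2 = 112/2 = 56.
Check: 56·57/2 = 1596. ✓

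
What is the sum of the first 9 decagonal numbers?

Σ i(4i−3) = 4Σi² − 3Σi over i = 1..9.
Σi = 45 and Σi² = 285.
4·285 − 3·45 = 1005.

1005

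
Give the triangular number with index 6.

The 6th triangular number is n(n+1)/2 with n = 6.
6·7/2 = 42/2 = 21.

21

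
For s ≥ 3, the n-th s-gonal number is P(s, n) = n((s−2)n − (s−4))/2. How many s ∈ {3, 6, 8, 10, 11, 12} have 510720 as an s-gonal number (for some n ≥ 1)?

s = 3: P(3, 1010) = 510555 and P(3, 1011) = 511566; 510720 is not s-gonal.
s = 6: P(6, 505) = 509545 and P(6, 506) = 511566; 510720 is not s-gonal.
s = 8: P(8, 412) = 508408 and P(8, 413) = 510881; 510720 is not s-gonal.
s = 10: P(10, 357) = 508725 and P(10, 358) = 511582; 510720 is not s-gonal.
s = 11: P(11, 337) = 509881 and P(11, 338) = 512915; 510720 is not s-gonal.
s = 12: P(12, 320) = 510720. ✓
Hits: s ∈ {12} → 1.

1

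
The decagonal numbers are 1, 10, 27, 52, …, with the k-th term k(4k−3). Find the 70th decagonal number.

The 70th decagonal number is n(4n−3) with n = 70.
70·(4·70 − 3) = 70·277 = 19390.

19390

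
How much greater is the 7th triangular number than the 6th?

7

Consecutive triangular numbers differ by n: T_{7} − T_{6} = 7.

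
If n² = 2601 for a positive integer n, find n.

51

We need n² = 2601, so n = √2601 = 51.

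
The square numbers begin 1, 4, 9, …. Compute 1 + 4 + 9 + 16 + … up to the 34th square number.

13685

Σ_{i=1}^{34} i² = 34·35·69/6 = 13685.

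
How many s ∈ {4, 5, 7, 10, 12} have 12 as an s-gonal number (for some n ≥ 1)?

s = 4: P(4, 3) = 9 and P(4, 4) = 16; 12 is not s-gonal.
s = 5: P(5, 3) = 12. ✓
s = 7: P(7, 2) = 7 and P(7, 3) = 18; 12 is not s-gonal.
s = 10: P(10, 2) = 10 and P(10, 3) = 27; 12 is not s-gonal.
s = 12: P(12, 2) = 12. ✓
Hits: s ∈ {5, 12} → 2.

2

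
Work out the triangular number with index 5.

The 5th triangular number is n(n+1)/2 with n = 5.
5·6/2 = 30/2 = 15.

15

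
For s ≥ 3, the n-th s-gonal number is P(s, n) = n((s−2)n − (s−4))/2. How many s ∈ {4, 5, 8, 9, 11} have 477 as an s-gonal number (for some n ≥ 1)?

s = 4: P(4, 21) = 441 and P(4, 22) = 484; 477 is not s-gonal.
s = 5: P(5, 18) = 477. ✓
s = 8: P(8, 12) = 408 and P(8, 13) = 481; 477 is not s-gonal.
s = 9: P(9, 12) = 474 and P(9, 13) = 559; 477 is not s-gonal.
s = 11: P(11, 10) = 415 and P(11, 11) = 506; 477 is not s-gonal.
Hits: s ∈ {5} → 1.

1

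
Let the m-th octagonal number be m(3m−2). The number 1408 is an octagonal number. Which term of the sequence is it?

Set n(3n−2) = 1408, giving 3n² − 2n − 1408 = 0.
So n = (2 + 130) / 6 = 132/6 = 22.

22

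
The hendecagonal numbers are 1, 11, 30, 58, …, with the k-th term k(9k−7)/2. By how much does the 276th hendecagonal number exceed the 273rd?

276·(9·276 − 7)/2 = 341826 and 273·(9·273 − 7)/2 = 334425.
Difference: 341826 − 334425 = 7401.

7401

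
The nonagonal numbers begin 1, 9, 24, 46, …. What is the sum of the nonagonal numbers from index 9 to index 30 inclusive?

Σ i(7i−5)/2 = (7Σi² − 5Σi) / 2 over i = 9..30.
Σi = 465 − 36 = 429 and Σi² = 9455 − 204 = 9251.
(7·9251 − 5·429) / 2 = 62612/2 = 31306.

31306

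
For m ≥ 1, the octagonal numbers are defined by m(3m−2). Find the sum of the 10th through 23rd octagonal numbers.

11655

Σ i(3i−2) = 3Σi² − 2Σi over i = 10..23.
Σi = 276 − 45 = 231 and Σi² = 4324 − 285 = 4039.
3·4039 − 2·231 = 11655.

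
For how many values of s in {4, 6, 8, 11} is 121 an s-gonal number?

s = 4: P(4, 11) = 121. ✓
s = 6: P(6, 8) = 120 and P(6, 9) = 153; 121 is not s-gonal.
s = 8: P(8, 6) = 96 and P(8, 7) = 133; 121 is not s-gonal.
s = 11: P(11, 5) = 95 and P(11, 6) = 141; 121 is not s-gonal.
Hits: s ∈ {4} → 1.

1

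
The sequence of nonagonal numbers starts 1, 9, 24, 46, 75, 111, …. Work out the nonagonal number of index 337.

The 337th nonagonal number is n(7n−5)/2 with n = 337.
337·(7·337 − 5)/2 = 337·2354/2 = 337·1177 = 396649.

396649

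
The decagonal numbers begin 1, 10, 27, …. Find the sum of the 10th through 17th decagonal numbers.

Σ i(4i−3) = 4Σi² − 3Σi over i = 10..17.
Σi = 153 − 45 = 108 and Σi² = 1785 − 285 = 1500.
4·1500 − 3·108 = 5676.

5676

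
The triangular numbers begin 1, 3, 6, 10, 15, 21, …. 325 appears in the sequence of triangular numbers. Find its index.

Set n(n+1)/2 = 325, giving n² + n − 650 = 0.
So n = (-1 + 51) / 2 = 50/2 = 25.

25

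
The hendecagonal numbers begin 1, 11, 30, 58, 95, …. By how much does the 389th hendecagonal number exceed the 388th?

Consecutive hendecagonal numbers differ by 9n − 8: here 9·389 − 8 = 3493.

3493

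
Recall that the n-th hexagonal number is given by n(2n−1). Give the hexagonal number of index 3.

The 3rd hexagonal number is n(2n−1) with n = 3.
3·(2·3 − 1) = 3·5 = 15.

15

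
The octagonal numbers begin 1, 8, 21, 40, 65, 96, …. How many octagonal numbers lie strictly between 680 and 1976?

10

The n-th octagonal number is n(3n−2).
Smallest index with value > 680: n = 16 (giving 736).
Largest index with value < 1976: n = 25 (giving 1825).
Indices 16 through 25: 10 terms.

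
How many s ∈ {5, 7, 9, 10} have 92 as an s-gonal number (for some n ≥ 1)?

1

s = 5: P(5, 8) = 92. ✓
s = 7: P(7, 6) = 81 and P(7, 7) = 112; 92 is not s-gonal.
s = 9: P(9, 5) = 75 and P(9, 6) = 111; 92 is not s-gonal.
s = 10: P(10, 5) = 85 and P(10, 6) = 126; 92 is not s-gonal.
Hits: s ∈ {5} → 1.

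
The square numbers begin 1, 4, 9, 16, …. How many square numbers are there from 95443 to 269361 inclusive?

211

The n-th square number is n².
Smallest index with value ≥ 95443: n = 309 (giving 95481).
Largest index with value ≤ 269361: n = 519 (giving 269361).
Indices 309 through 519: 211 terms.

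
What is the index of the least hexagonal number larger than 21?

4

Solve n(2n−1) > 21 for integer n.
The largest n with value ≤ 21 is 3 (since 15 ≤ 21 < 28), so the first above is n = 4, value 28.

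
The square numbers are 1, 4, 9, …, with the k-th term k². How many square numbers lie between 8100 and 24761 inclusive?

68

The n-th square number is n².
Smallest index with value ≥ 8100: n = 90 (giving 8100).
Largest index with value ≤ 24761: n = 157 (giving 24649).
Indices 90 through 157: 68 terms.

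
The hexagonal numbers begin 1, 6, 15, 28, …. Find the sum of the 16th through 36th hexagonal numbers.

Σ i(2i−1) = 2Σi² − Σi over i = 16..36.
Σi = 666 − 120 = 546 and Σi² = 16206 − 1240 = 14966.
2·14966 − 1·546 = 29386.

29386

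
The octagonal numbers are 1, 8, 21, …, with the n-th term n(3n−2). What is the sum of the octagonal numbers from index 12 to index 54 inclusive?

157509

Σ i(3i−2) = 3Σi² − 2Σi over i = 12..54.
Σi = 1485 − 66 = 1419 and Σi² = 53955 − 506 = 53449.
3·53449 − 2·1419 = 157509.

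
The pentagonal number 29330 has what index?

140

Set n(3n−1)/2 = 29330, giving 3n² − n − 58660 = 0.
So n = (1 + 839) / 6 = 840/6 = 140.
Check: 140·(3·140 − 1)/2 = 29330. ✓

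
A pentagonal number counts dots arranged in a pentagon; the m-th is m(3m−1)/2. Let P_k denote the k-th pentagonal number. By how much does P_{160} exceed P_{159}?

478

Consecutive pentagonal numbers differ by 3n − 2: here 3·160 − 2 = 478.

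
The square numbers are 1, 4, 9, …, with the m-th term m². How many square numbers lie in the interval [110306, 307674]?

The n-th square number is n².
Smallest index with value ≥ 110306: n = 333 (giving 110889).
Largest index with value ≤ 307674: n = 554 (giving 306916).
Indices 333 through 554: 222 terms.

222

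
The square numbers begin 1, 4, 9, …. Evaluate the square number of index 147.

The 147th square number is n² with n = 147.
147² = 21609.

21609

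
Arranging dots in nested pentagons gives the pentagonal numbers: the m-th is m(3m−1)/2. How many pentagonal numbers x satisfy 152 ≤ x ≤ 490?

The n-th pentagonal number is n(3n−1)/2.
Smallest index with value ≥ 152: n = 11 (giving 176).
Largest index with value ≤ 490: n = 18 (giving 477).
Indices 11 through 18: 8 terms.

8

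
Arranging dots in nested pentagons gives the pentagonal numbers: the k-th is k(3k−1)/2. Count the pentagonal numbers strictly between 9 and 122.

7

The n-th pentagonal number is n(3n−1)/2.
Smallest index with value > 9: n = 3 (giving 12).
Largest index with value < 122: n = 9 (giving 117).
Indices 3 through 9: 7 terms.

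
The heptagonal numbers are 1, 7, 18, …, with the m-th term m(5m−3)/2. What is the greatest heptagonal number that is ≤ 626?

Solve n(5n−3)/2 ≤ 626 for integer n.
n = 16 gives 616 ≤ 626, while n = 17 gives 697 > 626; so the answer is 616.

616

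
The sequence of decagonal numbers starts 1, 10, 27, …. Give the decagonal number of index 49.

The 49th decagonal number is n(4n−3) with n = 49.
49·(4·49 − 3) = 49·193 = 9457.

9457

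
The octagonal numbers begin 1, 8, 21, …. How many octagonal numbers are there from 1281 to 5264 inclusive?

The n-th octagonal number is n(3n−2).
Smallest index with value ≥ 1281: n = 21 (giving 1281).
Largest index with value ≤ 5264: n = 42 (giving 5208).
Indices 21 through 42: 22 terms.

22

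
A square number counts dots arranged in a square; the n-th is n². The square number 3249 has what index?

57

We need n² = 3249, so n = √3249 = 57.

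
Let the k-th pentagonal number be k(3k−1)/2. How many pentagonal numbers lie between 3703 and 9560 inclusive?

31

The n-th pentagonal number is n(3n−1)/2.
Smallest index with value ≥ 3703: n = 50 (giving 3725).
Largest index with value ≤ 9560: n = 80 (giving 9560).
Indices 50 through 80: 31 terms.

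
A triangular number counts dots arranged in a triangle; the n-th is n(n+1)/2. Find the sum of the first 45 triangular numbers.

Σ i(i+1)/2 = (Σi² + Σi) / 2 over i = 1..45.
Σi = 1035 and Σi² = 31395.
(1·31395 + 1·1035) / 2 = 32430/2 = 16215.

16215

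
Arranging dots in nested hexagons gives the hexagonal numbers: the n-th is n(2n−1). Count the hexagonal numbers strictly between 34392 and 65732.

The n-th hexagonal number is n(2n−1).
Smallest index with value > 34392: n = 132 (giving 34716).
Largest index with value < 65732: n = 181 (giving 65341).
Indices 132 through 181: 50 terms.

50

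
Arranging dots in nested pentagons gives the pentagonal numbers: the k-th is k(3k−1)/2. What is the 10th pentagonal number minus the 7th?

10·(3·10 − 1)/2 = 145 and 7·(3·7 − 1)/2 = 70.
Difference: 145 − 70 = 75.

75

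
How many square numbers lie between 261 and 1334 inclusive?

20

The n-th square number is n².
Smallest index with value ≥ 261: n = 17 (giving 289).
Largest index with value ≤ 1334: n = 36 (giving 1296).
Indices 17 through 36: 20 terms.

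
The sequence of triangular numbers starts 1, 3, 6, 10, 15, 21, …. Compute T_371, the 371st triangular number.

The 371st triangular number is n(n+1)/2 with n = 371.
371·372/2 = 138012/2 = 69006.

69006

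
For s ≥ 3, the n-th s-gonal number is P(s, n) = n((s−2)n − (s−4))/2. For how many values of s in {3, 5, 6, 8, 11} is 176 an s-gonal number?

s = 3: P(3, 18) = 171 and P(3, 19) = 190; 176 is not s-gonal.
s = 5: P(5, 11) = 176. ✓
s = 6: P(6, 9) = 153 and P(6, 10) = 190; 176 is not s-gonal.
s = 8: P(8, 8) = 176. ✓
s = 11: P(11, 6) = 141 and P(11, 7) = 196; 176 is not s-gonal.
Hits: s ∈ {5, 8} → 2.

2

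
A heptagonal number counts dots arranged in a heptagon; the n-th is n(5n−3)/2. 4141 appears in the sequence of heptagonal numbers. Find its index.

41

Set n(5n−3)/2 = 4141, giving 5n² − 3n − 8282 = 0.
So n = (3 + 407) / 10 = 410/10 = 41.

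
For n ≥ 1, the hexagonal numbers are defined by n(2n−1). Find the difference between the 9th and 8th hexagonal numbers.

33

Consecutive hexagonal numbers differ by 4n − 3: here 4·9 − 3 = 33.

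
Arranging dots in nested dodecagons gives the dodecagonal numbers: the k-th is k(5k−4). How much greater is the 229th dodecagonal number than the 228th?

2281

Consecutive dodecagonal numbers differ by 10n − 9: here 10·229 − 9 = 2281.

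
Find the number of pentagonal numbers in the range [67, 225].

The n-th pentagonal number is n(3n−1)/2.
Smallest index with value ≥ 67: n = 7 (giving 70).
Largest index with value ≤ 225: n = 12 (giving 210).
Indices 7 through 12: 6 terms.

6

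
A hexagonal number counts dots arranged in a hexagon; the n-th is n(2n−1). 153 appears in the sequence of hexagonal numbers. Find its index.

Set n(2n−1) = 153, giving 2n² − n − 153 = 0.
The discriminant is 1 + 8·153 = 1225, and √1225 = 35.
So n = (1 + 35) / 4 = 36/4 = 9.

9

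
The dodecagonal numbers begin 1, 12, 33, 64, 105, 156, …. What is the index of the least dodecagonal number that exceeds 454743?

Solve n(5n−4) > 454743 for integer n.
The largest n with value ≤ 454743 is 301 (since 451801 ≤ 454743 < 454812), so the first above is n = 302, value 454812.

302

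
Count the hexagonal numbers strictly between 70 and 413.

8

The n-th hexagonal number is n(2n−1).
Smallest index with value > 70: n = 7 (giving 91).
Largest index with value < 413: n = 14 (giving 378).
Indices 7 through 14: 8 terms.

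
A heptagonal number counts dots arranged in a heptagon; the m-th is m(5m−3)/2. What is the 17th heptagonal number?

The 17th heptagonal number is n(5n−3)/2 with n = 17.
17·(5·17 − 3)/2 = 17·82/2 = 17·41 = 697.

697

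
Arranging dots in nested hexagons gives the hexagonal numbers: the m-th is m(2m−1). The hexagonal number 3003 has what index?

Set n(2n−1) = 3003, giving 2n² − n − 3003 = 0.
The discriminant is 1 + 8·3003 = 24025, and √24025 = 155.
So n = (1 + 155) / 4 = 156/4 = 39.
Check: 39·(2·39 − 1) = 3003. ✓

39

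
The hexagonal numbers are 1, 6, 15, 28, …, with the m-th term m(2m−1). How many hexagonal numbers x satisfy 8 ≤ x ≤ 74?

4

The n-th hexagonal number is n(2n−1).
Smallest index with value ≥ 8: n = 3 (giving 15).
Largest index with value ≤ 74: n = 6 (giving 66).
Indices 3 through 6: 4 terms.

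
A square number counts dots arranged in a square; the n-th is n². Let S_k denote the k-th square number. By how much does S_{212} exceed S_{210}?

212² = 44944 and 210² = 44100.
Difference: 44944 − 44100 = 844.

844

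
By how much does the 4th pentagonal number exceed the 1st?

21

4·(3·4 − 1)/2 = 22 and 1·(3·1 − 1)/2 = 1.
Difference: 22 − 1 = 21.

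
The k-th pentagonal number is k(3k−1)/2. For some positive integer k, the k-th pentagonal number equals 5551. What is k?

Set n(3n−1)/2 = 5551, giving 3n² − n − 11102 = 0.
So n = (1 + 365) / 6 = 366/6 = 61.
Check: 61·(3·61 − 1)/2 = 5551. ✓

61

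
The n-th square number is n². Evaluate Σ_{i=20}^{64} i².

Σ_{i=20}^{64} i² = 89440 − 2470 = 86970.

86970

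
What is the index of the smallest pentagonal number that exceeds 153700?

321

Solve n(3n−1)/2 > 153700 for integer n.
The largest n with value ≤ 153700 is 320 (since 153440 ≤ 153700 < 154401), so the first above is n = 321, value 154401.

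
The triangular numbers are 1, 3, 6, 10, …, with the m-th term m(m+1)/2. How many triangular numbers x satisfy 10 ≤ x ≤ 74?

8

The n-th triangular number is n(n+1)/2.
Smallest index with value ≥ 10: n = 4 (giving 10).
Largest index with value ≤ 74: n = 11 (giving 66).
Indices 4 through 11: 8 terms.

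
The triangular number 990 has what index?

Set n(n+1)/2 = 990, giving n² + n − 1980 = 0.
The discriminant is 1 + 8·990 = 7921, and √7921 = 89.
So n = (-1 + 89) / 2 = 88/2 = 44.
Check: 44·45/2 = 990. ✓

44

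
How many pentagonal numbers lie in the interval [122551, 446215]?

The n-th pentagonal number is n(3n−1)/2.
Smallest index with value ≥ 122551: n = 286 (giving 122551).
Largest index with value ≤ 446215: n = 545 (giving 445265).
Indices 286 through 545: 260 terms.

260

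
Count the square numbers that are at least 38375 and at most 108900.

The n-th square number is n².
Smallest index with value ≥ 38375: n = 196 (giving 38416).
Largest index with value ≤ 108900: n = 330 (giving 108900).
Indices 196 through 330: 135 terms.

135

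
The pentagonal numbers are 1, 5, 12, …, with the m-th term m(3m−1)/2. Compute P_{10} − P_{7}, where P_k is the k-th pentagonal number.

75

10·(3·10 − 1)/2 = 145 and 7·(3·7 − 1)/2 = 70.
Difference: 145 − 70 = 75.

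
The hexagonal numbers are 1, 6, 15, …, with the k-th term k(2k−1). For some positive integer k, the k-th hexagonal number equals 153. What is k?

9

Set n(2n−1) = 153, giving 2n² − n − 153 = 0.
The discriminant is 1 + 8·153 = 1225, and √1225 = 35.
So n = (1 + 35) / 4 = 36/4 = 9.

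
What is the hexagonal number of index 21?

The 21st hexagonal number is n(2n−1) with n = 21.
21·(2·21 − 1) = 21·41 = 861.

861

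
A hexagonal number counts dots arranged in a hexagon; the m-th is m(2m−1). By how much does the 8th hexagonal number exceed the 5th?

75

8·(2·8 − 1) = 120 and 5·(2·5 − 1) = 45.
Difference: 120 − 45 = 75.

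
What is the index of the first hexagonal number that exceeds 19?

Solve n(2n−1) > 19 for integer n.
The largest n with value ≤ 19 is 3 (since 15 ≤ 19 < 28), so the first above is n = 4, value 28.

4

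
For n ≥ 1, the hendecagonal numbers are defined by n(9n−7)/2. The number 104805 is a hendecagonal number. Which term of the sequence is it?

Set n(9n−7)/2 = 104805, giving 9n² − 7n − 209610 = 0.
The discriminant is 49 + 72·104805 = 7546009, and √7546009 = 2747.
So n = (7 + 2747) / 18 = 2754/18 = 153.
Check: 153·(9·153 − 7)/2 = 104805. ✓

153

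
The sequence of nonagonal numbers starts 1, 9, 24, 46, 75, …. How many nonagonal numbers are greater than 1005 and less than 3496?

14

The n-th nonagonal number is n(7n−5)/2.
Smallest index with value > 1005: n = 18 (giving 1089).
Largest index with value < 3496: n = 31 (giving 3286).
Indices 18 through 31: 14 terms.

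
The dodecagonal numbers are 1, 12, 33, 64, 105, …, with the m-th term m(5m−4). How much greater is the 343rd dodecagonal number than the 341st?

343·(5·343 − 4) = 586873 and 341·(5·341 − 4) = 580041.
Difference: 586873 − 580041 = 6832.

6832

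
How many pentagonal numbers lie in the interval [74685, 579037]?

The n-th pentagonal number is n(3n−1)/2.
Smallest index with value ≥ 74685: n = 224 (giving 75152).
Largest index with value ≤ 579037: n = 621 (giving 578151).
Indices 224 through 621: 398 terms.

398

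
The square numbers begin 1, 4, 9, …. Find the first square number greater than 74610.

Solve n² > 74610 for integer n.
The largest n with value ≤ 74610 is 273 (since 74529 ≤ 74610 < 75076), so the first above is n = 274, value 75076.

75076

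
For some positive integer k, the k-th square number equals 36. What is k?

We need n² = 36, so n = √36 = 6.

6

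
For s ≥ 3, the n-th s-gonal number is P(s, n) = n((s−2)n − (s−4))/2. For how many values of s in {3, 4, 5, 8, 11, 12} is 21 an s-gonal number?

2

s = 3: P(3, 6) = 21. ✓
s = 4: P(4, 4) = 16 and P(4, 5) = 25; 21 is not s-gonal.
s = 5: P(5, 3) = 12 and P(5, 4) = 22; 21 is not s-gonal.
s = 8: P(8, 3) = 21. ✓
s = 11: P(11, 2) = 11 and P(11, 3) = 30; 21 is not s-gonal.
s = 12: P(12, 2) = 12 and P(12, 3) = 33; 21 is not s-gonal.
Hits: s ∈ {3, 8} → 2.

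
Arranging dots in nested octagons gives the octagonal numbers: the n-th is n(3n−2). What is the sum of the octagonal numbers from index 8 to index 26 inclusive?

Σ i(3i−2) = 3Σi² − 2Σi over i = 8..26.
Σi = 351 − 28 = 323 and Σi² = 6201 − 140 = 6061.
3·6061 − 2·323 = 17537.

17537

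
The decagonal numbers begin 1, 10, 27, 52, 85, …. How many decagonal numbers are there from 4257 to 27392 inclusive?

51

The n-th decagonal number is n(4n−3).
Smallest index with value ≥ 4257: n = 33 (giving 4257).
Largest index with value ≤ 27392: n = 83 (giving 27307).
Indices 33 through 83: 51 terms.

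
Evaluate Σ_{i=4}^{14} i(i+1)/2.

Σ i(i+1)/2 = (Σi² + Σi) / 2 over i = 4..14.
Σi = 105 − 6 = 99 and Σi² = 1015 − 14 = 1001.
(1·1001 + 1·99) / 2 = 1100/2 = 550.

550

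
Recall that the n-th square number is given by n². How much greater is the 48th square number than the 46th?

48² = 2304 and 46² = 2116.
Difference: 2304 − 2116 = 188.

188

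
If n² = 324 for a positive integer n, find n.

18

We need n² = 324, so n = √324 = 18.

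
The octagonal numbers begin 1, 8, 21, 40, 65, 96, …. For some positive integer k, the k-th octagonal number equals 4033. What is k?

37

Set n(3n−2) = 4033, giving 3n² − 2n − 4033 = 0.
So n = (2 + 220) / 6 = 222/6 = 37.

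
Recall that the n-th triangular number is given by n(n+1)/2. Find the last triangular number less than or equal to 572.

561

Solve n(n+1)/2 ≤ 572 for integer n.
n = 33 gives 561 ≤ 572, while n = 34 gives 595 > 572; so the answer is 561.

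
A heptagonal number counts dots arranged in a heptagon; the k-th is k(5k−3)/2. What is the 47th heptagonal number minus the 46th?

231

Consecutive heptagonal numbers differ by 5n − 4: here 5·47 − 4 = 231.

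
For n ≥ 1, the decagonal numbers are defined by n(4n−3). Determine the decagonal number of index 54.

11502

54·(4·54 − 3) = 54·213 = 11502.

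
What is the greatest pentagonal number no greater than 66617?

Solve n(3n−1)/2 ≤ 66617 for integer n.
n = 210 gives 66045 ≤ 66617, while n = 211 gives 66676 > 66617; so the answer is 66045.

66045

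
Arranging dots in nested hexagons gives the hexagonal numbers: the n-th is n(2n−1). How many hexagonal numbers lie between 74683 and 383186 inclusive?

The n-th hexagonal number is n(2n−1).
Smallest index with value ≥ 74683: n = 194 (giving 75078).
Largest index with value ≤ 383186: n = 437 (giving 381501).
Indices 194 through 437: 244 terms.

244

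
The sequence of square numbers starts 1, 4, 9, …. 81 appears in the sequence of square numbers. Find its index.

We need n² = 81, so n = √81 = 9.

9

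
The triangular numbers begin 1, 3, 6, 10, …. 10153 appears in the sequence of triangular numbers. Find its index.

142

Set n(n+1)/2 = 10153, giving n² + n − 20306 = 0.
The discriminant is 1 + 8·10153 = 81225, and √81225 = 285.
So n = (-1 + 285) / 2 = 284/2 = 142.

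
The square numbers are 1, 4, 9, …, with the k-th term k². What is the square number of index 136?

18496

The 136th square number is n² with n = 136.
136² = 18496.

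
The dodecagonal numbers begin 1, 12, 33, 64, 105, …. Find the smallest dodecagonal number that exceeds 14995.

Solve n(5n−4) > 14995 for integer n.
The largest n with value ≤ 14995 is 55 (since 14905 ≤ 14995 < 15456), so the first above is n = 56, value 15456.

15456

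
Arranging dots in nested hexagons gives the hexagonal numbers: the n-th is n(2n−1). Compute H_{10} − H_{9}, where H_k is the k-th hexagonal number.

37

Consecutive hexagonal numbers differ by 4n − 3: here 4·10 − 3 = 37.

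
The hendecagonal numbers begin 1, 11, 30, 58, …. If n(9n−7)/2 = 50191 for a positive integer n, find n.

106

Set n(9n−7)/2 = 50191, giving 9n² − 7n − 100382 = 0.
The discriminant is 49 + 72·50191 = 3613801, and √3613801 = 1901.
So n = (7 + 1901) / 18 = 1908/18 = 106.
Check: 106·(9·106 − 7)/2 = 50191. ✓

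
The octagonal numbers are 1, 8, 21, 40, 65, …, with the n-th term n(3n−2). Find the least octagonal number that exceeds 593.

645

Solve n(3n−2) > 593 for integer n.
The largest n with value ≤ 593 is 14 (since 560 ≤ 593 < 645), so the first above is n = 15, value 645.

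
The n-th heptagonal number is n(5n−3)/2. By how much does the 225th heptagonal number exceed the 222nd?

225·(5·225 − 3)/2 = 126225 and 222·(5·222 − 3)/2 = 122877.
Difference: 126225 − 122877 = 3348.

3348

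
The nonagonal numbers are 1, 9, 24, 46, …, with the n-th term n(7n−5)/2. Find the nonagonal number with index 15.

750

15·(7·15 − 5)/2 = 15·100/2 = 15·50 = 750.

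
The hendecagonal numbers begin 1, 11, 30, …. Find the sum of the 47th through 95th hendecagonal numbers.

1143464

Σ i(9i−7)/2 = (9Σi² − 7Σi) / 2 over i = 47..95.
Σi = 4560 − 1081 = 3479 and Σi² = 290320 − 33511 = 256809.
(9·256809 − 7·3479) / 2 = 2286928/2 = 1143464.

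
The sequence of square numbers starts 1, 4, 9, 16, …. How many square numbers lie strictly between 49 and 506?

15

The n-th square number is n².
Smallest index with value > 49: n = 8 (giving 64).
Largest index with value < 506: n = 22 (giving 484).
Indices 8 through 22: 15 terms.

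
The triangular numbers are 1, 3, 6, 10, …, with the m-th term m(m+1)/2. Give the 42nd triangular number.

The 42nd triangular number is n(n+1)/2 with n = 42.
42·43/2 = 1806/2 = 903.

903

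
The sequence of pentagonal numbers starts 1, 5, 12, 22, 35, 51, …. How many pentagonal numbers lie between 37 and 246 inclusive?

7

The n-th pentagonal number is n(3n−1)/2.
Smallest index with value ≥ 37: n = 6 (giving 51).
Largest index with value ≤ 246: n = 12 (giving 210).
Indices 6 through 12: 7 terms.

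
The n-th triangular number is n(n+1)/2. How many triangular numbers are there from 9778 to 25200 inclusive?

The n-th triangular number is n(n+1)/2.
Smallest index with value ≥ 9778: n = 140 (giving 9870).
Largest index with value ≤ 25200: n = 224 (giving 25200).
Indices 140 through 224: 85 terms.

85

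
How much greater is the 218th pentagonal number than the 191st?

218·(3·218 − 1)/2 = 71177 and 191·(3·191 − 1)/2 = 54626.
Difference: 71177 − 54626 = 16551.

16551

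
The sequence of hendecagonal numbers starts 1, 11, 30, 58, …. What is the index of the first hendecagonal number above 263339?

Solve n(9n−7)/2 > 263339 for integer n.
The largest n with value ≤ 263339 is 242 (since 262691 ≤ 263339 < 264870), so the first above is n = 243, value 264870.

243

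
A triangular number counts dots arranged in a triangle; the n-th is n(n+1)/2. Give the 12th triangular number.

12·13/2 = 156/2 = 78.

78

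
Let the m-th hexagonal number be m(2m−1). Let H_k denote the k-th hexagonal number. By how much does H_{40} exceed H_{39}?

157

Consecutive hexagonal numbers differ by 4n − 3: here 4·40 − 3 = 157.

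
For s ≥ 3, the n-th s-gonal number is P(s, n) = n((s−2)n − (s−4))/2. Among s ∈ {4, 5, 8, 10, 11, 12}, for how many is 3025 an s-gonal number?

2

s = 4: P(4, 55) = 3025. ✓
s = 5: P(5, 45) = 3015 and P(5, 46) = 3151; 3025 is not s-gonal.
s = 8: P(8, 32) = 3008 and P(8, 33) = 3201; 3025 is not s-gonal.
s = 10: P(10, 27) = 2835 and P(10, 28) = 3052; 3025 is not s-gonal.
s = 11: P(11, 26) = 2951 and P(11, 27) = 3186; 3025 is not s-gonal.
s = 12: P(12, 25) = 3025. ✓
Hits: s ∈ {4, 12} → 2.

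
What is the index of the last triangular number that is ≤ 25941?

Solve n(n+1)/2 ≤ 25941 for integer n.
n = 227 gives 25878 ≤ 25941, while n = 228 gives 26106 > 25941; so the answer is index 227.

227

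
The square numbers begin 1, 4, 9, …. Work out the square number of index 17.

289

17² = 289.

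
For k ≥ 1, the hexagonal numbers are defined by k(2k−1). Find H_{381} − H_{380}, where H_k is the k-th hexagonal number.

1521

Consecutive hexagonal numbers differ by 4n − 3: here 4·381 − 3 = 1521.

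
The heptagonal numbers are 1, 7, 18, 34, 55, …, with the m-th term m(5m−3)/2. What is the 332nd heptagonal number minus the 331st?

Consecutive heptagonal numbers differ by 5n − 4: here 5·332 − 4 = 1656.

1656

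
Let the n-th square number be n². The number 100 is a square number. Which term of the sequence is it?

We need n² = 100, so n = √100 = 10.
Check: 10² = 100. ✓

10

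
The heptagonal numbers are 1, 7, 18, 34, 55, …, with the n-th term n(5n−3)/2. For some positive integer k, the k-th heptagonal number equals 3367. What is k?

Set n(5n−3)/2 = 3367, giving 5n² − 3n − 6734 = 0.
The discriminant is 9 + 40·3367 = 134689, and √134689 = 367.
So n = (3 + 367) / 10 = 370/10 = 37.

37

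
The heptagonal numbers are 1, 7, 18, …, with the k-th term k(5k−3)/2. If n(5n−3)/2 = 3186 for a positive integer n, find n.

Set n(5n−3)/2 = 3186, giving 5n² − 3n − 6372 = 0.
The discriminant is 9 + 40·3186 = 127449, and √127449 = 357.
So n = (3 + 357) / 10 = 360/10 = 36.

36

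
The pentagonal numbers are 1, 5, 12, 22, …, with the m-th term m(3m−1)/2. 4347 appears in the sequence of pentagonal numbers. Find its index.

Set n(3n−1)/2 = 4347, giving 3n² − n − 8694 = 0.
The discriminant is 1 + 24·4347 = 104329, and √104329 = 323.
So n = (1 + 323) / 6 = 324/6 = 54.

54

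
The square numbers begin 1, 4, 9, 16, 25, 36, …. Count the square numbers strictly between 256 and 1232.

19

The n-th square number is n².
Smallest index with value > 256: n = 17 (giving 289).
Largest index with value < 1232: n = 35 (giving 1225).
Indices 17 through 35: 19 terms.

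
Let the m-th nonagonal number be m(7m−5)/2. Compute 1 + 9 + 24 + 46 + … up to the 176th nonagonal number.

Σ i(7i−5)/2 = (7Σi² − 5Σi) / 2 over i = 1..176.
Σi = 15576 and Σi² = 1832776.
(7·1832776 − 5·15576) / 2 = 12751552/2 = 6375776.

6375776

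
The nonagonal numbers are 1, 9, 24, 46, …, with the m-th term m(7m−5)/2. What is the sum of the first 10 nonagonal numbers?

Σ i(7i−5)/2 = (7Σi² − 5Σi) / 2 over i = 1..10.
Σi = 55 and Σi² = 385.
(7·385 − 5·55) / 2 = 2420/2 = 1210.

1210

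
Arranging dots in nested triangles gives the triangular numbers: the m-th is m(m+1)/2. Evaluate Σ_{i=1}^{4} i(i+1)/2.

Σ i(i+1)/2 = (Σi² + Σi) / 2 over i = 1..4.
Σi = 10 and Σi² = 30.
(1·30 + 1·10) / 2 = 40/2 = 20.

20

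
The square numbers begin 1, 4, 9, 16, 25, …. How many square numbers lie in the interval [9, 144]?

10

The n-th square number is n².
Smallest index with value ≥ 9: n = 3 (giving 9).
Largest index with value ≤ 144: n = 12 (giving 144).
Indices 3 through 12: 10 terms.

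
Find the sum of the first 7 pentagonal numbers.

196

Σ i(3i−1)/2 = (3Σi² − Σi) / 2 over i = 1..7.
Σi = 28 and Σi² = 140.
(3·140 − 1·28) / 2 = 392/2 = 196.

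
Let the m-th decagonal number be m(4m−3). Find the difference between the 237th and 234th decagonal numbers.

237·(4·237 − 3) = 223965 and 234·(4·234 − 3) = 218322.
Difference: 223965 − 218322 = 5643.

5643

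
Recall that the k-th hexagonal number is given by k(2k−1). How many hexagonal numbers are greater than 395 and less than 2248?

The n-th hexagonal number is n(2n−1).
Smallest index with value > 395: n = 15 (giving 435).
Largest index with value < 2248: n = 33 (giving 2145).
Indices 15 through 33: 19 terms.

19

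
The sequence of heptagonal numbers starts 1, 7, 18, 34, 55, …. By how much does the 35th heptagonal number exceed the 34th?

171

Consecutive heptagonal numbers differ by 5n − 4: here 5·35 − 4 = 171.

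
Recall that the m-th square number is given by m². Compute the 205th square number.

The 205th square number is n² with n = 205.
205² = 42025.

42025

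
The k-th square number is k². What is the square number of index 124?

15376

124² = 15376.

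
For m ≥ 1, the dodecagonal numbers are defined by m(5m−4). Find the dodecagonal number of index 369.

The 369th dodecagonal number is n(5n−4) with n = 369.
369·(5·369 − 4) = 369·1841 = 679329.

679329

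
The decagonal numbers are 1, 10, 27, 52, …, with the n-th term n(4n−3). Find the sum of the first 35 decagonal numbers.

57750

Σ i(4i−3) = 4Σi² − 3Σi over i = 1..35.
Σi = 630 and Σi² = 14910.
4·14910 − 3·630 = 57750.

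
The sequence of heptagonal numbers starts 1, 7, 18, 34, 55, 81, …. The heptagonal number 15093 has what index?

78

Set n(5n−3)/2 = 15093, giving 5n² − 3n − 30186 = 0.
The discriminant is 9 + 40·15093 = 603729, and √603729 = 777.
So n = (3 + 777) / 10 = 780/10 = 78.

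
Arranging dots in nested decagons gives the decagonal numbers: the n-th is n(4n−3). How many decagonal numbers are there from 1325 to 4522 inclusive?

16

The n-th decagonal number is n(4n−3).
Smallest index with value ≥ 1325: n = 19 (giving 1387).
Largest index with value ≤ 4522: n = 34 (giving 4522).
Indices 19 through 34: 16 terms.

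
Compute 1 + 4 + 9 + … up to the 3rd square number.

14

Σ_{i=1}^{3} i² = 3·4·7/6 = 14.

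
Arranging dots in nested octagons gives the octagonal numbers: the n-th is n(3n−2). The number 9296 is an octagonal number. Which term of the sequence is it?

Set n(3n−2) = 9296, giving 3n² − 2n − 9296 = 0.
So n = (2 + 334) / 6 = 336/6 = 56.

56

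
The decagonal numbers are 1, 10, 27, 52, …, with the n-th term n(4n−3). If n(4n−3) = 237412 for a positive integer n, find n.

Set n(4n−3) = 237412, giving 4n² − 3n − 237412 = 0.
So n = (3 + 1949) / 8 = 1952/8 = 244.

244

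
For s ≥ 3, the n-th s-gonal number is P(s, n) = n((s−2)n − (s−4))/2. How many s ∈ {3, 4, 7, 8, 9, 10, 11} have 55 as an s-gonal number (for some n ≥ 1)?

s = 3: P(3, 10) = 55. ✓
s = 4: P(4, 7) = 49 and P(4, 8) = 64; 55 is not s-gonal.
s = 7: P(7, 5) = 55. ✓
s = 8: P(8, 4) = 40 and P(8, 5) = 65; 55 is not s-gonal.
s = 9: P(9, 4) = 46 and P(9, 5) = 75; 55 is not s-gonal.
s = 10: P(10, 4) = 52 and P(10, 5) = 85; 55 is not s-gonal.
s = 11: P(11, 3) = 30 and P(11, 4) = 58; 55 is not s-gonal.
Hits: s ∈ {3, 7} → 2.

2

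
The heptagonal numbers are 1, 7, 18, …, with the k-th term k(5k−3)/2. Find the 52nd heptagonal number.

The 52nd heptagonal number is n(5n−3)/2 with n = 52.
52·(5·52 − 3)/2 = 52·257/2 = 6682.

6682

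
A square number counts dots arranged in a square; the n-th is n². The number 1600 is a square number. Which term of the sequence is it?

We need n² = 1600, so n = √1600 = 40.
Check: 40² = 1600. ✓

40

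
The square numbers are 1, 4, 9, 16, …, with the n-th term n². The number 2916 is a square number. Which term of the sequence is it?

54

We need n² = 2916, so n = √2916 = 54.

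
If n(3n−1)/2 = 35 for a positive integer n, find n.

5

Set n(3n−1)/2 = 35, giving 3n² − n − 70 = 0.
The discriminant is 1 + 24·35 = 841, and √841 = 29.
So n = (1 + 29) / 6 = 30/6 = 5.
Check: 5·(3·5 − 1)/2 = 35. ✓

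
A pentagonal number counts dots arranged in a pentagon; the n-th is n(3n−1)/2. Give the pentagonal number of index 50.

50·(3·50 − 1)/2 = 50·149/2 = 3725.

3725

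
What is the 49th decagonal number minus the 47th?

49·(4·49 − 3) = 9457 and 47·(4·47 − 3) = 8695.
Difference: 9457 − 8695 = 762.

762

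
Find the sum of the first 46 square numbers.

33511

Σ_{i=1}^{46} i² = 46·47·93/6 = 33511.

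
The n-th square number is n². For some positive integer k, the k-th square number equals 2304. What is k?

48

We need n² = 2304, so n = √2304 = 48.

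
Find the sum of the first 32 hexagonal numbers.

22352

Σ i(2i−1) = 2Σi² − Σi over i = 1..32.
Σi = 528 and Σi² = 11440.
2·11440 − 1·528 = 22352.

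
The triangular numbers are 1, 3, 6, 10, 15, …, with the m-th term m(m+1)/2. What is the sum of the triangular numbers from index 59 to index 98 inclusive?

127480

Σ i(i+1)/2 = (Σi² + Σi) / 2 over i = 59..98.
Σi = 4851 − 1711 = 3140 and Σi² = 318549 − 66729 = 251820.
(1·251820 + 1·3140) / 2 = 254960/2 = 127480.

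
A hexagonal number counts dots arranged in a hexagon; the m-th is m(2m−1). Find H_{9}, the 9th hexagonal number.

153

9·(2·9 − 1) = 9·17 = 153.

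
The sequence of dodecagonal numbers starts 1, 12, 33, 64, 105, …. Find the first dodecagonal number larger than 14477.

Solve n(5n−4) > 14477 for integer n.
The largest n with value ≤ 14477 is 54 (since 14364 ≤ 14477 < 14905), so the first above is n = 55, value 14905.

14905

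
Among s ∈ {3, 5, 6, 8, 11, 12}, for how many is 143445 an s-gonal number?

1

s = 3: P(3, 535) = 143380 and P(3, 536) = 143916; 143445 is not s-gonal.
s = 5: P(5, 309) = 143067 and P(5, 310) = 143995; 143445 is not s-gonal.
s = 6: P(6, 268) = 143380 and P(6, 269) = 144453; 143445 is not s-gonal.
s = 8: P(8, 219) = 143445. ✓
s = 11: P(11, 178) = 141955 and P(11, 179) = 143558; 143445 is not s-gonal.
s = 12: P(12, 169) = 142129 and P(12, 170) = 143820; 143445 is not s-gonal.
Hits: s ∈ {8} → 1.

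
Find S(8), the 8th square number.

The 8th square number is n² with n = 8.
8² = 64.

64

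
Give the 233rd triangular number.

The 233rd triangular number is n(n+1)/2 with n = 233.
233·234/2 = 54522/2 = 27261.

27261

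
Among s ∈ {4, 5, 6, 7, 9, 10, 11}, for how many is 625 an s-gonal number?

1

s = 4: P(4, 25) = 625. ✓
s = 5: P(5, 20) = 590 and P(5, 21) = 651; 625 is not s-gonal.
s = 6: P(6, 17) = 561 and P(6, 18) = 630; 625 is not s-gonal.
s = 7: P(7, 16) = 616 and P(7, 17) = 697; 625 is not s-gonal.
s = 9: P(9, 13) = 559 and P(9, 14) = 651; 625 is not s-gonal.
s = 10: P(10, 12) = 540 and P(10, 13) = 637; 625 is not s-gonal.
s = 11: P(11, 12) = 606 and P(11, 13) = 715; 625 is not s-gonal.
Hits: s ∈ {4} → 1.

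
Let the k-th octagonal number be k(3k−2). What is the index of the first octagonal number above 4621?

Solve n(3n−2) > 4621 for integer n.
The largest n with value ≤ 4621 is 39 (since 4485 ≤ 4621 < 4720), so the first above is n = 40, value 4720.

40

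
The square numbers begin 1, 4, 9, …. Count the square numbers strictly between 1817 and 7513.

44

The n-th square number is n².
Smallest index with value > 1817: n = 43 (giving 1849).
Largest index with value < 7513: n = 86 (giving 7396).
Indices 43 through 86: 44 terms.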